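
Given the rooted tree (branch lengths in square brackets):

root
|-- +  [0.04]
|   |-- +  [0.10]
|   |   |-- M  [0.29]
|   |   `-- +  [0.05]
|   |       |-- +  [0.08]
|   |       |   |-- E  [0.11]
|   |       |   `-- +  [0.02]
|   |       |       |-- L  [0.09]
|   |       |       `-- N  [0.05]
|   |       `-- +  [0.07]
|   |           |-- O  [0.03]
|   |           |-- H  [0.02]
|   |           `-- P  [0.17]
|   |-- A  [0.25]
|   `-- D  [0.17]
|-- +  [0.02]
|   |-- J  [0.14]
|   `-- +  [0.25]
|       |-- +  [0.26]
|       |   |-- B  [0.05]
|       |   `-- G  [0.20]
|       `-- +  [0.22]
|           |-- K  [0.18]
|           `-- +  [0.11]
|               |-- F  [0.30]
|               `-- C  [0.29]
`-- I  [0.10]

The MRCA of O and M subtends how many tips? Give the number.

7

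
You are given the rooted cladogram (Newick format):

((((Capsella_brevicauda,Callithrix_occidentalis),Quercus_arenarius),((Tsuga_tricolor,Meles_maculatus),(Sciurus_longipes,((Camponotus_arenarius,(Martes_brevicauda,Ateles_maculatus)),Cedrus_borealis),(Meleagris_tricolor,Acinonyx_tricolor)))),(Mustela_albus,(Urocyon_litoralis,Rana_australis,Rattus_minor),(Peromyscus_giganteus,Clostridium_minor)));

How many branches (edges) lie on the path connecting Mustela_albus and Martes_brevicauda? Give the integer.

The MRCA of Mustela_albus and Martes_brevicauda is the root of the tree.
From Mustela_albus up to that node: 2 branches. From Martes_brevicauda up to the same node: 7 branches. Total: 2 + 7 = 9.

9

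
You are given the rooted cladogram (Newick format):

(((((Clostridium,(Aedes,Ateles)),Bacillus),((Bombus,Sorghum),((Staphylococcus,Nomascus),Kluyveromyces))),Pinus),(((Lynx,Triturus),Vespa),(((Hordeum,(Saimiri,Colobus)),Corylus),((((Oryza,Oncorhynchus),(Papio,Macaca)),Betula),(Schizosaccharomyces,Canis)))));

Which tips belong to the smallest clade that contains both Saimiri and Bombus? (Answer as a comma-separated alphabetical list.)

Tracing Saimiri: it sits inside (Saimiri,Colobus).
Tracing Bombus: it sits inside (Bombus,Sorghum).
The smallest clade enclosing both is the whole tree (their MRCA is the root), so the answer is all 24 tips in alphabetical order.

Aedes, Ateles, Bacillus, Betula, Bombus, Canis, Clostridium, Colobus, Corylus, Hordeum, Kluyveromyces, Lynx, Macaca, Nomascus, Oncorhynchus, Oryza, Papio, Pinus, Saimiri, Schizosaccharomyces, Sorghum, Staphylococcus, Triturus, Vespa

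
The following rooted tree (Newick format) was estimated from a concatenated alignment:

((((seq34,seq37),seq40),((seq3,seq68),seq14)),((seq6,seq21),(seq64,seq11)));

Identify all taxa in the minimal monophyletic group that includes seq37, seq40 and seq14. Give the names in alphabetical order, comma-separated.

Tracing seq37: it sits inside (seq34,seq37).
Tracing seq40: it sits inside ((seq34,seq37),seq40).
Tracing seq14: it sits inside ((seq3,seq68),seq14).
The smallest clade enclosing all 3 is (((seq34,seq37),seq40),((seq3,seq68),seq14)); the answer is its 6 terminal taxa in alphabetical order.

seq14, seq3, seq34, seq37, seq40, seq68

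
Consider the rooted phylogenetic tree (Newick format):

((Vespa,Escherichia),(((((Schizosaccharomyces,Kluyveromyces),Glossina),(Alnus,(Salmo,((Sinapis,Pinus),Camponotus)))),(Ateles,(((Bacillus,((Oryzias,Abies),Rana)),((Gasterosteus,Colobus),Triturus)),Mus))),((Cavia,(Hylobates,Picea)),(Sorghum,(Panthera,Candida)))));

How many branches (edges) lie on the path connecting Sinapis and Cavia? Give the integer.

10

The MRCA of Sinapis and Cavia is the node subtending (((((Schizosaccharomyces,Kluyveromyces),Glossina),(Alnus,(Salmo,((Sinapis,Pinus),Camponotus)))),(Ateles,(((Bacillus,((Oryzias,Abies),Rana)),((Gasterosteus,Colobus),Triturus)),Mus))),((Cavia,(Hylobates,Picea)),(Sorghum,(Panthera,Candida)))).
From Sinapis up to that node: 7 branches. From Cavia up to the same node: 3 branches. Total: 7 + 3 = 10.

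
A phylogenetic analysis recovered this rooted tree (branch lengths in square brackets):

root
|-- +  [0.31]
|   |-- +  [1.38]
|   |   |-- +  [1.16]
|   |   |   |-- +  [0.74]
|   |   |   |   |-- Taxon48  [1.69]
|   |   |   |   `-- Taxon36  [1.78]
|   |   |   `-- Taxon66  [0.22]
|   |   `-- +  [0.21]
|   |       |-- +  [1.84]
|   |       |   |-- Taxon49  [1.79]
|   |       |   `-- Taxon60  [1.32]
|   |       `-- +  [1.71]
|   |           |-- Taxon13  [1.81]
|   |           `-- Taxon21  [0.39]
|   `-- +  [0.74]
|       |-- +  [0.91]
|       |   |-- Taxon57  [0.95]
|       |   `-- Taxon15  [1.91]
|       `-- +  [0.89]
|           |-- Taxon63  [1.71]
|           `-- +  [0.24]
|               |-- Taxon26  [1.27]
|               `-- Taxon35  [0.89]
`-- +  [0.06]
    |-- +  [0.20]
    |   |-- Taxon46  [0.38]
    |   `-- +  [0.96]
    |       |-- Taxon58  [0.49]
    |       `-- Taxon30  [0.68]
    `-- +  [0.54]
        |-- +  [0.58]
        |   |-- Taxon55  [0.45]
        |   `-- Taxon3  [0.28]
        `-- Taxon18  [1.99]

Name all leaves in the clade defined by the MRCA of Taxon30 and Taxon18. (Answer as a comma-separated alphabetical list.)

Tracing Taxon30: it sits inside (Taxon58,Taxon30).
Tracing Taxon18: it sits inside ((Taxon55,Taxon3),Taxon18).
The smallest clade enclosing both is ((Taxon46,(Taxon58,Taxon30)),((Taxon55,Taxon3),Taxon18)); the answer is its 6 terminal taxa in alphabetical order.

Taxon18, Taxon3, Taxon30, Taxon46, Taxon55, Taxon58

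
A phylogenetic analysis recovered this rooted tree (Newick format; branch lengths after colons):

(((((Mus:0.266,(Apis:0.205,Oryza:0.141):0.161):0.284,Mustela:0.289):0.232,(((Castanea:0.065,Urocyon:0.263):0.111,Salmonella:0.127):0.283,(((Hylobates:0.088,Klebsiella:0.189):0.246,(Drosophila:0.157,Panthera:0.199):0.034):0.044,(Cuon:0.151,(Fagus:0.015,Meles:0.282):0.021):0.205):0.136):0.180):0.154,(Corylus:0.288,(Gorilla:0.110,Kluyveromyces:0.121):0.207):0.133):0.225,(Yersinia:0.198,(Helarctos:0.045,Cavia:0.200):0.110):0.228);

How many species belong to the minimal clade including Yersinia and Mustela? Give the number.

20

The MRCA of Yersinia and Mustela is the root, so the clade is the entire tree.
That clade contains 20 terminal taxa: Apis, Castanea, Cavia, Corylus, Cuon, Drosophila, Fagus, Gorilla, Helarctos, Hylobates, Klebsiella, Kluyveromyces, Meles, Mus, Mustela, Oryza, Panthera, Salmonella, Urocyon, Yersinia.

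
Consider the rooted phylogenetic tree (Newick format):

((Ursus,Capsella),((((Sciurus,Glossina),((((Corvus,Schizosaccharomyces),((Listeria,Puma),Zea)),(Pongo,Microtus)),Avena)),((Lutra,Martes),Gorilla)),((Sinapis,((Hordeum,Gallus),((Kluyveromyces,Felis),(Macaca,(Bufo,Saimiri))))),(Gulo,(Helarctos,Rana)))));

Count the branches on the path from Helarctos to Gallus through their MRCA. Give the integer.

The MRCA of Helarctos and Gallus is the node subtending ((Sinapis,((Hordeum,Gallus),((Kluyveromyces,Felis),(Macaca,(Bufo,Saimiri))))),(Gulo,(Helarctos,Rana))).
From Helarctos up to that node: 3 branches. From Gallus up to the same node: 4 branches. Total: 3 + 4 = 7.

7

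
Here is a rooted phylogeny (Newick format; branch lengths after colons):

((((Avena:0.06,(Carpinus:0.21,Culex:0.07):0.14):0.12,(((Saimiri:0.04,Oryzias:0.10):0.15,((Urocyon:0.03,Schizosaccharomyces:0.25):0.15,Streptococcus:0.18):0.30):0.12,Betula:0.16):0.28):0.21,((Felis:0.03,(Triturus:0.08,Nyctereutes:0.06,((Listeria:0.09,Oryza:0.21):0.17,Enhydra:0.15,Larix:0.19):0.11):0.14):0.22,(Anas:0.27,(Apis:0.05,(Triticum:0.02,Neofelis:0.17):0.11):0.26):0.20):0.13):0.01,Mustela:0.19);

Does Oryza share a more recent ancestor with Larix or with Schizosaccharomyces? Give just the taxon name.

The MRCA of Oryza and Larix subtends ((Listeria,Oryza),Enhydra,Larix) (4 taxa).
The MRCA of Oryza and Schizosaccharomyces subtends (((Avena,(Carpinus,Culex)),(((Saimiri,Oryzias),((Urocyon,Schizosaccharomyces),Streptococcus)),Betula)),((Felis,(Triturus,Nyctereutes,((Listeria,Oryza),Enhydra,Larix))),(Anas,(Apis,(Triticum,Neofelis))))) (20 taxa).
The first is nested inside the second, so Oryza shares a more recent common ancestor with Larix.

Larix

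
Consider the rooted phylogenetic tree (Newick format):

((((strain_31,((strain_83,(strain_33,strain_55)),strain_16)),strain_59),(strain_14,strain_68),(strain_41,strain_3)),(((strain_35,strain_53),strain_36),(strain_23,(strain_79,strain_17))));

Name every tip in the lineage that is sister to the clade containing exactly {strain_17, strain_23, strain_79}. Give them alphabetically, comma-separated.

The clade containing exactly {strain_17, strain_23, strain_79} attaches to the tree at the node subtending (((strain_35,strain_53),strain_36),(strain_23,(strain_79,strain_17))).
The other lineage descending from that same node — the sister group — is ((strain_35,strain_53),strain_36); its 3 tips in alphabetical order are the answer.

strain_35, strain_36, strain_53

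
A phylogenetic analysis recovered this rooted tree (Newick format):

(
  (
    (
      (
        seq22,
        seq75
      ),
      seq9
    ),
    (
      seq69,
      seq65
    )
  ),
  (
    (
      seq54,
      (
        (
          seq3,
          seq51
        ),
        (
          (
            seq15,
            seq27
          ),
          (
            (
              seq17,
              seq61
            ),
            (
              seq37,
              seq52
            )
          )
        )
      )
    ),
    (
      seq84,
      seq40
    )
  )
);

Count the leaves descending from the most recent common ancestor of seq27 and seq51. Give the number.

The MRCA of seq27 and seq51 is the node subtending ((seq3,seq51),((seq15,seq27),((seq17,seq61),(seq37,seq52)))).
That clade contains 8 terminal taxa: seq15, seq17, seq27, seq3, seq37, seq51, seq52, seq61.

8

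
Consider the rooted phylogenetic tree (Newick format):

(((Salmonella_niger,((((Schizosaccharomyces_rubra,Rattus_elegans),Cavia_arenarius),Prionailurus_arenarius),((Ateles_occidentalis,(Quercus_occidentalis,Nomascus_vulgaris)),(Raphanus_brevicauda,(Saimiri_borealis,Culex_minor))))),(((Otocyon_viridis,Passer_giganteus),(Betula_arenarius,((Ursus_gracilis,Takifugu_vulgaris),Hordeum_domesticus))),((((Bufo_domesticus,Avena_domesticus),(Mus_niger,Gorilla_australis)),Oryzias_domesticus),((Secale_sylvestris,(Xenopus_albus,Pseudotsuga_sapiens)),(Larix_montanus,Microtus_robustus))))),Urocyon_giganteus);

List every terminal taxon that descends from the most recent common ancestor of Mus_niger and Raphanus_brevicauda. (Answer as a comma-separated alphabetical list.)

Tracing Mus_niger: it sits inside (Mus_niger,Gorilla_australis).
Tracing Raphanus_brevicauda: it sits inside (Raphanus_brevicauda,(Saimiri_borealis,Culex_minor)).
The smallest clade enclosing both is ((Salmonella_niger,((((Schizosaccharomyces_rubra,Rattus_elegans),Cavia_arenarius),Prionailurus_arenarius),((Ateles_occidentalis,(Quercus_occidentalis,Nomascus_vulgaris)),(Raphanus_brevicauda,(Saimiri_borealis,Culex_minor))))),(((Otocyon_viridis,Passer_giganteus),(Betula_arenarius,((Ursus_gracilis,Takifugu_vulgaris),Hordeum_domesticus))),((((Bufo_domesticus,Avena_domesticus),(Mus_niger,Gorilla_australis)),Oryzias_domesticus),((Secale_sylvestris,(Xenopus_albus,Pseudotsuga_sapiens)),(Larix_montanus,Microtus_robustus))))); the answer is its 27 terminal taxa in alphabetical order.

Ateles_occidentalis, Avena_domesticus, Betula_arenarius, Bufo_domesticus, Cavia_arenarius, Culex_minor, Gorilla_australis, Hordeum_domesticus, Larix_montanus, Microtus_robustus, Mus_niger, Nomascus_vulgaris, Oryzias_domesticus, Otocyon_viridis, Passer_giganteus, Prionailurus_arenarius, Pseudotsuga_sapiens, Quercus_occidentalis, Raphanus_brevicauda, Rattus_elegans, Saimiri_borealis, Salmonella_niger, Schizosaccharomyces_rubra, Secale_sylvestris, Takifugu_vulgaris, Ursus_gracilis, Xenopus_albus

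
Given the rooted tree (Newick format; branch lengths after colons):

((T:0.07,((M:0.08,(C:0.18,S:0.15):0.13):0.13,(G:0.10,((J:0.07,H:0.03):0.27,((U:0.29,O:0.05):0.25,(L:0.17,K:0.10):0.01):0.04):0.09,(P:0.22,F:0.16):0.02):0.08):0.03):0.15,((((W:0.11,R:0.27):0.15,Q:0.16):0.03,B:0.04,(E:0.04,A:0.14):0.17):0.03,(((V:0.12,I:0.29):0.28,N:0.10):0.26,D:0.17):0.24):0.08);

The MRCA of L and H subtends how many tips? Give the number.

6

The MRCA of L and H is the node subtending ((J,H),((U,O),(L,K))).
That clade contains 6 terminal taxa: H, J, K, L, O, U.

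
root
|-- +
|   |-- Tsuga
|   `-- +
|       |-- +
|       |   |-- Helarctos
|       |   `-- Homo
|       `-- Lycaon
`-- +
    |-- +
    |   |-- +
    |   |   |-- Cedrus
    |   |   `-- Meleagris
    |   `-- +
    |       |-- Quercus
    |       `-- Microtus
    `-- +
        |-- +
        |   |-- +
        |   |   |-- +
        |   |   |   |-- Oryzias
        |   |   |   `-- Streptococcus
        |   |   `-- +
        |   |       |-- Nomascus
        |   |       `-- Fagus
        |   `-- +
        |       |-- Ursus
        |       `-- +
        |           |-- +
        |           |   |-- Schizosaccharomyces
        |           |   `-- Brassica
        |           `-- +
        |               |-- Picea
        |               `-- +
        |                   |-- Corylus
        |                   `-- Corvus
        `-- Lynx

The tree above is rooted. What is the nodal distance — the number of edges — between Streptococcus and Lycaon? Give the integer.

9

The MRCA of Streptococcus and Lycaon is the root of the tree.
From Streptococcus up to that node: 6 branches. From Lycaon up to the same node: 3 branches. Total: 6 + 3 = 9.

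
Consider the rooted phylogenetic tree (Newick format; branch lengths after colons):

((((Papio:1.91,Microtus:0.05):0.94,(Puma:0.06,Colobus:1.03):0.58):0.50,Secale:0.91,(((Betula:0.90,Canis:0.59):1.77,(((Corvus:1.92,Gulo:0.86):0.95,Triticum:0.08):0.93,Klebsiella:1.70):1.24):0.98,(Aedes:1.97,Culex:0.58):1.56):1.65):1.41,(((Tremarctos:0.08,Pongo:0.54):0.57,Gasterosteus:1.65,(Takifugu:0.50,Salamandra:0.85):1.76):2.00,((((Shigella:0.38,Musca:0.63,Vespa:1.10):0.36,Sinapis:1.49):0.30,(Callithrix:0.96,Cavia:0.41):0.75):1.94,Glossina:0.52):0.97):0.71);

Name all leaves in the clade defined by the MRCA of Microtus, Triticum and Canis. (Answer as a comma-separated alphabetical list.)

Tracing Microtus: it sits inside (Papio,Microtus).
Tracing Triticum: it sits inside ((Corvus,Gulo),Triticum).
Tracing Canis: it sits inside (Betula,Canis).
The smallest clade enclosing all 3 is (((Papio,Microtus),(Puma,Colobus)),Secale,(((Betula,Canis),(((Corvus,Gulo),Triticum),Klebsiella)),(Aedes,Culex))); the answer is its 13 terminal taxa in alphabetical order.

Aedes, Betula, Canis, Colobus, Corvus, Culex, Gulo, Klebsiella, Microtus, Papio, Puma, Secale, Triticum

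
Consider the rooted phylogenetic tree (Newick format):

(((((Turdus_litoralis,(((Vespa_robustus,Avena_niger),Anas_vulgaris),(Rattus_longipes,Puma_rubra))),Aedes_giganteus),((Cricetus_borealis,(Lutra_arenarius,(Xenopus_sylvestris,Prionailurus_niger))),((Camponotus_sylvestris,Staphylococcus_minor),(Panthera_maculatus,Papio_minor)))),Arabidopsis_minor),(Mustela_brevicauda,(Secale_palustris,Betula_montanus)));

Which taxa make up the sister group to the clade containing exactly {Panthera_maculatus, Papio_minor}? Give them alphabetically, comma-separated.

The clade containing exactly {Panthera_maculatus, Papio_minor} attaches to the tree at the node subtending ((Camponotus_sylvestris,Staphylococcus_minor),(Panthera_maculatus,Papio_minor)).
The other lineage descending from that same node — the sister group — is (Camponotus_sylvestris,Staphylococcus_minor); its 2 tips in alphabetical order are the answer.

Camponotus_sylvestris, Staphylococcus_minor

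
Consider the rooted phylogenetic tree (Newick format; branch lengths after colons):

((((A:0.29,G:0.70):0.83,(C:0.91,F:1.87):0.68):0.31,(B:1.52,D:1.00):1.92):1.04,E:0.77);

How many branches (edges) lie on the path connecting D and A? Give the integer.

5

The MRCA of D and A is the node subtending (((A,G),(C,F)),(B,D)).
From D up to that node: 2 branches. From A up to the same node: 3 branches. Total: 2 + 3 = 5.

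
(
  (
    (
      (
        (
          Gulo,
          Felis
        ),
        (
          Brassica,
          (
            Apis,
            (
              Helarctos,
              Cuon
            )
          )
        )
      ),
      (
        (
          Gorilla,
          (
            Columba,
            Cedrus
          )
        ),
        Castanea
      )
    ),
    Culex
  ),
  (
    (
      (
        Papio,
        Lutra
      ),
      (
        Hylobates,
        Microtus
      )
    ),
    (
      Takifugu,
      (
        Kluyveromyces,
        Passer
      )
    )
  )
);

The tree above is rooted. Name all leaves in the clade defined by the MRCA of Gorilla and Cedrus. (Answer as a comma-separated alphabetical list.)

Cedrus, Columba, Gorilla

Tracing Gorilla: it sits inside (Gorilla,(Columba,Cedrus)).
Tracing Cedrus: it sits inside (Columba,Cedrus).
The smallest clade enclosing both is (Gorilla,(Columba,Cedrus)); the answer is its 3 terminal taxa in alphabetical order.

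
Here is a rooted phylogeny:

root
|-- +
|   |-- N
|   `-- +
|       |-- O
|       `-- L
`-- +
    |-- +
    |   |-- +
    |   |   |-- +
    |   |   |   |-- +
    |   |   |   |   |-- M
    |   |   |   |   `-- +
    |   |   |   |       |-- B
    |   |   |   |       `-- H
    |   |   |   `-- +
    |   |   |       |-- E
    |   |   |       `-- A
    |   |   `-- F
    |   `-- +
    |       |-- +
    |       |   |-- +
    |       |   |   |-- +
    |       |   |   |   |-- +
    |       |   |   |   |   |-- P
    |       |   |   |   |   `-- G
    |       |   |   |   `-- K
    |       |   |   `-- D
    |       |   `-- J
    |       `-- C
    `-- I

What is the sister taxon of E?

A

E attaches to the tree at the node subtending (E,A).
The other lineage descending from that same node — the sister group — is the single tip A.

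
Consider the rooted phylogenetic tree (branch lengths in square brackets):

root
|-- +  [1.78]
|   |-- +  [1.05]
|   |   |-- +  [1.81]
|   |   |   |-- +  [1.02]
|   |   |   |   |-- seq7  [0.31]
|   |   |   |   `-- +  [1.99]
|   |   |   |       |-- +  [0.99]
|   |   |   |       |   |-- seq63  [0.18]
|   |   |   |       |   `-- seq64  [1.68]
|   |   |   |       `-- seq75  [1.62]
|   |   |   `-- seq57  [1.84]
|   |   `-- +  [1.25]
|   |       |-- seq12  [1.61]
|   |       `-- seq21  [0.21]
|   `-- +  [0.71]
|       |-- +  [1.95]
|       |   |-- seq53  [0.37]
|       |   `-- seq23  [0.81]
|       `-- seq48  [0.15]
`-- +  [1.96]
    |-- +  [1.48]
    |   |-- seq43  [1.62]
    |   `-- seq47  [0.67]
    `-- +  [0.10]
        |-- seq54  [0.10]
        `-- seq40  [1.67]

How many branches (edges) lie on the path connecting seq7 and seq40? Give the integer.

8

The MRCA of seq7 and seq40 is the root of the tree.
From seq7 up to that node: 5 branches. From seq40 up to the same node: 3 branches. Total: 5 + 3 = 8.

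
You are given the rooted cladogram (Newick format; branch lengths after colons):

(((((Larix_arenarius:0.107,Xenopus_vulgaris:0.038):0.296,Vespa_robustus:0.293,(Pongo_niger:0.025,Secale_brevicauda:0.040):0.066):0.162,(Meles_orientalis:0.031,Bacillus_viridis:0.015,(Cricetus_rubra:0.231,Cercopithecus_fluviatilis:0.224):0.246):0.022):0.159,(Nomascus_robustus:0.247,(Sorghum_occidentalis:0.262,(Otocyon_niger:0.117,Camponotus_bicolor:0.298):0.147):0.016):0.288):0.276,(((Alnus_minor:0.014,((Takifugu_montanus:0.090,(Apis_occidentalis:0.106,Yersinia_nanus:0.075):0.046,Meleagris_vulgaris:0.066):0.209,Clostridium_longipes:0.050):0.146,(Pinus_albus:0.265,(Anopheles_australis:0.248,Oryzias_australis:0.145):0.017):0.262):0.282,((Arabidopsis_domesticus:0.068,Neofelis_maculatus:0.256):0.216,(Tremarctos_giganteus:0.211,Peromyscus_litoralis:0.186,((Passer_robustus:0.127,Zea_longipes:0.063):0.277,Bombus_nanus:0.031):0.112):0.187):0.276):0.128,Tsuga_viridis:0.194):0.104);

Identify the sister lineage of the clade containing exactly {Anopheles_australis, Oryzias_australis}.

Pinus_albus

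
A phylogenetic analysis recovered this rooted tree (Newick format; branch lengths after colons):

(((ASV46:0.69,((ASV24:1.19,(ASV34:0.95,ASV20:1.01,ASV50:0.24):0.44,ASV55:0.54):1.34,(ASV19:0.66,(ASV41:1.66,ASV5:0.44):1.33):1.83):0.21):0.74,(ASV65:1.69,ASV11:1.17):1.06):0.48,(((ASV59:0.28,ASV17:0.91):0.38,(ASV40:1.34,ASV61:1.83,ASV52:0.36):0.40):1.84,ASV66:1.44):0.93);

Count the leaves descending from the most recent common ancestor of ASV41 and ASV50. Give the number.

The MRCA of ASV41 and ASV50 is the node subtending ((ASV24,(ASV34,ASV20,ASV50),ASV55),(ASV19,(ASV41,ASV5))).
That clade contains 8 terminal taxa: ASV19, ASV20, ASV24, ASV34, ASV41, ASV5, ASV50, ASV55.

8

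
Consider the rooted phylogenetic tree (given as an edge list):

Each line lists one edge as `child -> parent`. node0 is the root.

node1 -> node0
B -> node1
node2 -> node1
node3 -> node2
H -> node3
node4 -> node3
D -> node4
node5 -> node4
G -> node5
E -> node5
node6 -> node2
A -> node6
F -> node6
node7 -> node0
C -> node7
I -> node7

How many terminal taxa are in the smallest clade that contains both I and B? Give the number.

9

The MRCA of I and B is the root, so the clade is the entire tree.
That clade contains 9 terminal taxa: A, B, C, D, E, F, G, H, I.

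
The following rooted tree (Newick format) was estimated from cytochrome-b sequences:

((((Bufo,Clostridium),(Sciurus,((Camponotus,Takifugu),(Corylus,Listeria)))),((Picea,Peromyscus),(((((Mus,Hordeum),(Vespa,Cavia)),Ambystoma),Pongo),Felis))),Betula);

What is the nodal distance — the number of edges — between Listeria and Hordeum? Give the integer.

12

The MRCA of Listeria and Hordeum is the node subtending (((Bufo,Clostridium),(Sciurus,((Camponotus,Takifugu),(Corylus,Listeria)))),((Picea,Peromyscus),(((((Mus,Hordeum),(Vespa,Cavia)),Ambystoma),Pongo),Felis))).
From Listeria up to that node: 5 branches. From Hordeum up to the same node: 7 branches. Total: 5 + 7 = 12.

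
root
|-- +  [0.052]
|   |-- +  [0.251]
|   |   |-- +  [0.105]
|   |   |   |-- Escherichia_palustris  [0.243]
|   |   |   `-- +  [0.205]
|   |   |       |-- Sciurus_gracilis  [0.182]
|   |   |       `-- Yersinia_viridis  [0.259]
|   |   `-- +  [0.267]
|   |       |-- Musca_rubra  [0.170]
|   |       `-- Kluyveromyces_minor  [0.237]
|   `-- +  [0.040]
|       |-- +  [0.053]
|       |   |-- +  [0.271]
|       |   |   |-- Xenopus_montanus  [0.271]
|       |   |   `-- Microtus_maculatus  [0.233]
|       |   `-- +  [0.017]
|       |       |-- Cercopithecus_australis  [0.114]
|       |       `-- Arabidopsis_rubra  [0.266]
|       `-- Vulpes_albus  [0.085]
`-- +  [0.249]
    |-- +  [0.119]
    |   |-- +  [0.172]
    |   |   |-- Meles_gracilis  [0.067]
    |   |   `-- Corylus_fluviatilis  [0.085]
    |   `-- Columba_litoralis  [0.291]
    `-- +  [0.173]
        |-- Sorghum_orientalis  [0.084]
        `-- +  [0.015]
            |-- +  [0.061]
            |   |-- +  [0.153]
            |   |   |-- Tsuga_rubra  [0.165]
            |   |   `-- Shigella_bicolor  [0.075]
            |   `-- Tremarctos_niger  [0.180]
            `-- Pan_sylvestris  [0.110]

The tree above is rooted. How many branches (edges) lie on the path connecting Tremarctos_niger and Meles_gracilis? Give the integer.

The MRCA of Tremarctos_niger and Meles_gracilis is the node subtending (((Meles_gracilis,Corylus_fluviatilis),Columba_litoralis),(Sorghum_orientalis,(((Tsuga_rubra,Shigella_bicolor),Tremarctos_niger),Pan_sylvestris))).
From Tremarctos_niger up to that node: 4 branches. From Meles_gracilis up to the same node: 3 branches. Total: 4 + 3 = 7.

7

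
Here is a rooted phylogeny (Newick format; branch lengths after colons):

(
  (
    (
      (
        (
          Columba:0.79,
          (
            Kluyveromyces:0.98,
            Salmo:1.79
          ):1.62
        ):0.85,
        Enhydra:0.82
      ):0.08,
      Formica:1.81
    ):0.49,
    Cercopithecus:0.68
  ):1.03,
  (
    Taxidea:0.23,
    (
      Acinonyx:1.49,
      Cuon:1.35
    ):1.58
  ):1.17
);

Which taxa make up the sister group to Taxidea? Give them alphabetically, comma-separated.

Taxidea attaches to the tree at the node subtending (Taxidea,(Acinonyx,Cuon)).
The other lineage descending from that same node — the sister group — is (Acinonyx,Cuon); its 2 tips in alphabetical order are the answer.

Acinonyx, Cuon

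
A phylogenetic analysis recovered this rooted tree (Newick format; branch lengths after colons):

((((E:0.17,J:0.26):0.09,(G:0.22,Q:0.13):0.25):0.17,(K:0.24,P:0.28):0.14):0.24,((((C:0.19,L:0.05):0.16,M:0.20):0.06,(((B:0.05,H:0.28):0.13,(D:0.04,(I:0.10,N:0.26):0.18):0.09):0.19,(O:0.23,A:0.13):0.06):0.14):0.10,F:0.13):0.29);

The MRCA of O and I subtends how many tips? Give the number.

The MRCA of O and I is the node subtending (((B,H),(D,(I,N))),(O,A)).
That clade contains 7 terminal taxa: A, B, D, H, I, N, O.

7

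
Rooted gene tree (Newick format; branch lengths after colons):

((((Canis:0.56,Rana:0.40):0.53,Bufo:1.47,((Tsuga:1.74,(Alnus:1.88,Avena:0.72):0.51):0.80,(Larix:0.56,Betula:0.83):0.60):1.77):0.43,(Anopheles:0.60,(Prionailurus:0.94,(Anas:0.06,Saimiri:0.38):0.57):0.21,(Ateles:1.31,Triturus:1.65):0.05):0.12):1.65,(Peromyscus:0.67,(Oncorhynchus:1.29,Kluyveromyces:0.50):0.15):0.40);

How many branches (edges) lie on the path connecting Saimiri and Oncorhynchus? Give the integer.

8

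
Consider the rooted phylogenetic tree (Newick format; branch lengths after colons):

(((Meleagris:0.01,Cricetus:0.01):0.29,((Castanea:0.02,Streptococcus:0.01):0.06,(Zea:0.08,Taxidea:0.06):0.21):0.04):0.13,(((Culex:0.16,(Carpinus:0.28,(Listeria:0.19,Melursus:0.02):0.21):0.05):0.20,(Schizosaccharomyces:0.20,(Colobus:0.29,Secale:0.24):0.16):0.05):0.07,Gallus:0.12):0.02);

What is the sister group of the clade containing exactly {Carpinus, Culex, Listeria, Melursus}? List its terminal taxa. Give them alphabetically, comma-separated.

The clade containing exactly {Carpinus, Culex, Listeria, Melursus} attaches to the tree at the node subtending ((Culex,(Carpinus,(Listeria,Melursus))),(Schizosaccharomyces,(Colobus,Secale))).
The other lineage descending from that same node — the sister group — is (Schizosaccharomyces,(Colobus,Secale)); its 3 tips in alphabetical order are the answer.

Colobus, Schizosaccharomyces, Secale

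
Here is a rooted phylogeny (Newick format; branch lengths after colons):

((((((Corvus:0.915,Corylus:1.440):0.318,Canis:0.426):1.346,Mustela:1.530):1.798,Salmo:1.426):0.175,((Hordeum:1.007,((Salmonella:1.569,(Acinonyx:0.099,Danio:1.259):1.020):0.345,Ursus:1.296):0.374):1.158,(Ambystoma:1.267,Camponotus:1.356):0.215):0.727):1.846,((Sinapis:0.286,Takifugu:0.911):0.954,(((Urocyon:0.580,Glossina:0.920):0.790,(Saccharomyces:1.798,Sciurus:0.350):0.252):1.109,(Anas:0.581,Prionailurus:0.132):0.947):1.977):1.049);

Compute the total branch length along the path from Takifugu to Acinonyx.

The path runs Takifugu → … → MRCA → … → Acinonyx; the MRCA is the root of the tree.
Branch lengths along that path: 0.911 + 0.954 + 1.049 + 1.846 + 0.727 + 1.158 + 0.374 + 0.345 + 1.020 + 0.099 = 8.483.

8.483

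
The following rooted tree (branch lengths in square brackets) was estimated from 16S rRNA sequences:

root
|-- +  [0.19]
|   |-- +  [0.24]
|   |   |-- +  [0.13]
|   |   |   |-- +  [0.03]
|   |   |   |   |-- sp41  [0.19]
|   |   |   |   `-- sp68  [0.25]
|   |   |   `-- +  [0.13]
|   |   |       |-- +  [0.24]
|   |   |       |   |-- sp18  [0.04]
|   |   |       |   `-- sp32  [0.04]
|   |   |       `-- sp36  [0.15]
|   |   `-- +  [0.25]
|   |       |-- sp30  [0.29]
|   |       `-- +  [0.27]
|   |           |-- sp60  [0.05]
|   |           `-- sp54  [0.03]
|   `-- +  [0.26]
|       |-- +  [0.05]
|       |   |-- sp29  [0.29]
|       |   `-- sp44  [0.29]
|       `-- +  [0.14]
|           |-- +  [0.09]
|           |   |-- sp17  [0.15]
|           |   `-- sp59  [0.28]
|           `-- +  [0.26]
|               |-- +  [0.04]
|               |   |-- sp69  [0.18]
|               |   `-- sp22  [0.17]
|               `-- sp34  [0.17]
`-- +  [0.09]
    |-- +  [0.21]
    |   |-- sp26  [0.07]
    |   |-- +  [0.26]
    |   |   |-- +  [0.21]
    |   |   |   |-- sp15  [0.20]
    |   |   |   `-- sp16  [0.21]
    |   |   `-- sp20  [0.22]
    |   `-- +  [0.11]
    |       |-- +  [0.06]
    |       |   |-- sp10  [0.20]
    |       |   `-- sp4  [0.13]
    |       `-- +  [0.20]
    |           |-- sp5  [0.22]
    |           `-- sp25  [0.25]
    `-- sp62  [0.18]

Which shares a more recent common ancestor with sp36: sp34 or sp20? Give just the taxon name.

sp34

The MRCA of sp36 and sp34 subtends ((((sp41,sp68),((sp18,sp32),sp36)),(sp30,(sp60,sp54))),((sp29,sp44),((sp17,sp59),((sp69,sp22),sp34)))) (15 taxa).
The MRCA of sp36 and sp20 is the root, subtending the entire tree (24 taxa).
The first is nested inside the second, so sp36 shares a more recent common ancestor with sp34.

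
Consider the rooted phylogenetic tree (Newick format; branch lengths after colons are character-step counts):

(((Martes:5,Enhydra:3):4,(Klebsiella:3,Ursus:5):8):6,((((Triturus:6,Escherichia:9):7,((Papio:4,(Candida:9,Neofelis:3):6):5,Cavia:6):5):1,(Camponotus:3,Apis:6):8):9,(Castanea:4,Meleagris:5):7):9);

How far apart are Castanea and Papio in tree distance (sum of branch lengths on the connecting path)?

35

The path runs Castanea → … → MRCA → … → Papio; the MRCA is the node subtending ((((Triturus,Escherichia),((Papio,(Candida,Neofelis)),Cavia)),(Camponotus,Apis)),(Castanea,Meleagris)).
Branch lengths along that path: 4 + 7 + 9 + 1 + 5 + 5 + 4 = 35.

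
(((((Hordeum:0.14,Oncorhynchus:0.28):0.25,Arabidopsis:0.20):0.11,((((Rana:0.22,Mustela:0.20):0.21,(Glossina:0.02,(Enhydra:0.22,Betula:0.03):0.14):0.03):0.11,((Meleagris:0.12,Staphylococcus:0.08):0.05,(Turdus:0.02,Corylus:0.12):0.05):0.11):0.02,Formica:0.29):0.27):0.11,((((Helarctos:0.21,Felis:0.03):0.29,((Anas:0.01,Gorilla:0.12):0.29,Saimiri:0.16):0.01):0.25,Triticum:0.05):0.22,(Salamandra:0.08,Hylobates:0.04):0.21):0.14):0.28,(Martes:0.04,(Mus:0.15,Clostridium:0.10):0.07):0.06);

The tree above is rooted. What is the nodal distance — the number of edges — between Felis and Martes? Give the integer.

8

The MRCA of Felis and Martes is the root of the tree.
From Felis up to that node: 6 branches. From Martes up to the same node: 2 branches. Total: 6 + 2 = 8.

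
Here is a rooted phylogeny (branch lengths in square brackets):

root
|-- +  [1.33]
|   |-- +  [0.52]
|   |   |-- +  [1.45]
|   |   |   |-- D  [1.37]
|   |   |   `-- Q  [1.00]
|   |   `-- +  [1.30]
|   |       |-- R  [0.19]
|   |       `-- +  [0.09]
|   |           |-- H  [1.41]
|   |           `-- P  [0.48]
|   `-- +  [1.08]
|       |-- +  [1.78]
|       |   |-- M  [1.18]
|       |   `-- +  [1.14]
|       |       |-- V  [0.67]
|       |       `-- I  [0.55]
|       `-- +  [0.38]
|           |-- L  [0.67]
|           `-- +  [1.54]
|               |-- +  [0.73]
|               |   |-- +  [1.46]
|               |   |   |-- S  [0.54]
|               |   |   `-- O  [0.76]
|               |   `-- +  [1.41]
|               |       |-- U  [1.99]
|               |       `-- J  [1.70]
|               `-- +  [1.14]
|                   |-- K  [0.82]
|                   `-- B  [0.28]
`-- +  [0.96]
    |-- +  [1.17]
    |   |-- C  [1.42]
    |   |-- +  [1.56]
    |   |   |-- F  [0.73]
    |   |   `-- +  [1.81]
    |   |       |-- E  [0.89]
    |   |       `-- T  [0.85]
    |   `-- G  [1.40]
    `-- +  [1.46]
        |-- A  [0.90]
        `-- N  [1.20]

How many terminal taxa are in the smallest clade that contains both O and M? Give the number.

10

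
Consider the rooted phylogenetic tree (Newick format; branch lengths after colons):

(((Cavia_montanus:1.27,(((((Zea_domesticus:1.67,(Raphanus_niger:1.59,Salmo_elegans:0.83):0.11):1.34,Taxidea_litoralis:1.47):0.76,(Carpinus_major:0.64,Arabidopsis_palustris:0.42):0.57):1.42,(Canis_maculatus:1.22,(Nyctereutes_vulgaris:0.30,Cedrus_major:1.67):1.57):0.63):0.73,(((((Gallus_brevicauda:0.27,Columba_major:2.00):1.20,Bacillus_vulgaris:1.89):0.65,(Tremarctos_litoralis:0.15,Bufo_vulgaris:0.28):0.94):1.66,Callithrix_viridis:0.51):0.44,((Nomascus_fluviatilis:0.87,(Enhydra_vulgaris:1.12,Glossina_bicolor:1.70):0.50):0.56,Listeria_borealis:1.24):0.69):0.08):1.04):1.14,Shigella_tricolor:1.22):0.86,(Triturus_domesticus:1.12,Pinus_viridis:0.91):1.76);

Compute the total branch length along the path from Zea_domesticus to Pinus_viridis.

11.63

The path runs Zea_domesticus → … → MRCA → … → Pinus_viridis; the MRCA is the root of the tree.
Branch lengths along that path: 1.67 + 1.34 + 0.76 + 1.42 + 0.73 + 1.04 + 1.14 + 0.86 + 1.76 + 0.91 = 11.63.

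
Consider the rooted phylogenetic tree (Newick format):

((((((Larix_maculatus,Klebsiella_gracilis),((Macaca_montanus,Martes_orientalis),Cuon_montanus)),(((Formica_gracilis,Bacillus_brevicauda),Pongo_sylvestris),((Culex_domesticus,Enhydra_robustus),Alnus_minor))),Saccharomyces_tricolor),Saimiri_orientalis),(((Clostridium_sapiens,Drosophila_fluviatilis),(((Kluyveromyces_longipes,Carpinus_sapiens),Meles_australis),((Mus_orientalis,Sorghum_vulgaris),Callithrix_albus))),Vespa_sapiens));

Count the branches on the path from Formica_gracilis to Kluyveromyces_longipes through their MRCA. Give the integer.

The MRCA of Formica_gracilis and Kluyveromyces_longipes is the root of the tree.
From Formica_gracilis up to that node: 7 branches. From Kluyveromyces_longipes up to the same node: 6 branches. Total: 7 + 6 = 13.

13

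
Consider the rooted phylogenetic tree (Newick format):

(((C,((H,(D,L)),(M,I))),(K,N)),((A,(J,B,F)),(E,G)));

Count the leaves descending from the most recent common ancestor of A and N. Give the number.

14

The MRCA of A and N is the root, so the clade is the entire tree.
That clade contains 14 terminal taxa: A, B, C, D, E, F, G, H, I, J, K, L, M, N.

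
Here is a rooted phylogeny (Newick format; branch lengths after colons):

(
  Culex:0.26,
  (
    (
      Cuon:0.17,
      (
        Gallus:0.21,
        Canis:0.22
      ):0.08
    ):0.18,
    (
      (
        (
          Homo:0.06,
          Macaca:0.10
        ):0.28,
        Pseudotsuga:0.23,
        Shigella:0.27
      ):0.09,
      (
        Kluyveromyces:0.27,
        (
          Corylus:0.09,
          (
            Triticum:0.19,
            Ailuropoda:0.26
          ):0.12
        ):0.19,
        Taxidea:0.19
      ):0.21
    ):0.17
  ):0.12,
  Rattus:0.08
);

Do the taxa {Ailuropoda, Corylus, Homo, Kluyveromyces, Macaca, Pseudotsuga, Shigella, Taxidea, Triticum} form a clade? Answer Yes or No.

Yes

The most recent common ancestor of these taxa subtends (((Homo,Macaca),Pseudotsuga,Shigella),(Kluyveromyces,(Corylus,(Triticum,Ailuropoda)),Taxidea)).
That clade has exactly 9 tips — every listed taxon and nothing else — so the group is monophyletic.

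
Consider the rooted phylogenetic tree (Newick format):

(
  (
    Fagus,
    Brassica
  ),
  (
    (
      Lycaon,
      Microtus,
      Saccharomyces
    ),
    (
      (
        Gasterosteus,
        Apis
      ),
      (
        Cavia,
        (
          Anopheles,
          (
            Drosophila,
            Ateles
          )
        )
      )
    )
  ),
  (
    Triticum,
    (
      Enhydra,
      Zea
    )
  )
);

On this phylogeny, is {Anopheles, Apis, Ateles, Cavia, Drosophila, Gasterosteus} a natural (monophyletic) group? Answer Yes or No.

Yes

The most recent common ancestor of these taxa subtends ((Gasterosteus,Apis),(Cavia,(Anopheles,(Drosophila,Ateles)))).
That clade has exactly 6 tips — every listed taxon and nothing else — so the group is monophyletic.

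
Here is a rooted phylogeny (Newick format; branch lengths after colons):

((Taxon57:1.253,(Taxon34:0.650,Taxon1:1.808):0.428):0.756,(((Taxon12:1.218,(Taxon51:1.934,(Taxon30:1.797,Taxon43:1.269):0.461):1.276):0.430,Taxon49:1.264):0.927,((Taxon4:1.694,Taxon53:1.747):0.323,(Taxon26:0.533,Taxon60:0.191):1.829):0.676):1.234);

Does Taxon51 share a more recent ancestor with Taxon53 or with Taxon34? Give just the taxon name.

The MRCA of Taxon51 and Taxon53 subtends (((Taxon12,(Taxon51,(Taxon30,Taxon43))),Taxon49),((Taxon4,Taxon53),(Taxon26,Taxon60))) (9 taxa).
The MRCA of Taxon51 and Taxon34 is the root, subtending the entire tree (12 taxa).
The first is nested inside the second, so Taxon51 shares a more recent common ancestor with Taxon53.

Taxon53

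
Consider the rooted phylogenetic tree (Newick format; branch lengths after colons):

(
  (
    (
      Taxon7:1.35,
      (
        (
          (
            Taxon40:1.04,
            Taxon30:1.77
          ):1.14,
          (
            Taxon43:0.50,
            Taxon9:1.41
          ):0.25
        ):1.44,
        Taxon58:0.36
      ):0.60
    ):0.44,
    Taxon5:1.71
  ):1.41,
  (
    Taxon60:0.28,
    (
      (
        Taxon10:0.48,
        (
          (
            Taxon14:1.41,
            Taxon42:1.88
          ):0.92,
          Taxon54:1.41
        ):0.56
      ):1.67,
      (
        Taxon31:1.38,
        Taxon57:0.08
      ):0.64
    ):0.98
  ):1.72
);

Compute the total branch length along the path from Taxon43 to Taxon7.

4.14

The path runs Taxon43 → … → MRCA → … → Taxon7; the MRCA is the node subtending (Taxon7,(((Taxon40,Taxon30),(Taxon43,Taxon9)),Taxon58)).
Branch lengths along that path: 0.50 + 0.25 + 1.44 + 0.60 + 1.35 = 4.14.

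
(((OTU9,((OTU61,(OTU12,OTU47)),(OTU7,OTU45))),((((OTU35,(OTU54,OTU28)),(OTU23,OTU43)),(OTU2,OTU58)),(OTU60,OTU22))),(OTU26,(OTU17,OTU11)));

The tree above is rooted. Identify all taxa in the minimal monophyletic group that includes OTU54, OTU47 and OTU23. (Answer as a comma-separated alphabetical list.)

Tracing OTU54: it sits inside (OTU54,OTU28).
Tracing OTU47: it sits inside (OTU12,OTU47).
Tracing OTU23: it sits inside (OTU23,OTU43).
The smallest clade enclosing all 3 is ((OTU9,((OTU61,(OTU12,OTU47)),(OTU7,OTU45))),((((OTU35,(OTU54,OTU28)),(OTU23,OTU43)),(OTU2,OTU58)),(OTU60,OTU22))); the answer is its 15 terminal taxa in alphabetical order.

OTU12, OTU2, OTU22, OTU23, OTU28, OTU35, OTU43, OTU45, OTU47, OTU54, OTU58, OTU60, OTU61, OTU7, OTU9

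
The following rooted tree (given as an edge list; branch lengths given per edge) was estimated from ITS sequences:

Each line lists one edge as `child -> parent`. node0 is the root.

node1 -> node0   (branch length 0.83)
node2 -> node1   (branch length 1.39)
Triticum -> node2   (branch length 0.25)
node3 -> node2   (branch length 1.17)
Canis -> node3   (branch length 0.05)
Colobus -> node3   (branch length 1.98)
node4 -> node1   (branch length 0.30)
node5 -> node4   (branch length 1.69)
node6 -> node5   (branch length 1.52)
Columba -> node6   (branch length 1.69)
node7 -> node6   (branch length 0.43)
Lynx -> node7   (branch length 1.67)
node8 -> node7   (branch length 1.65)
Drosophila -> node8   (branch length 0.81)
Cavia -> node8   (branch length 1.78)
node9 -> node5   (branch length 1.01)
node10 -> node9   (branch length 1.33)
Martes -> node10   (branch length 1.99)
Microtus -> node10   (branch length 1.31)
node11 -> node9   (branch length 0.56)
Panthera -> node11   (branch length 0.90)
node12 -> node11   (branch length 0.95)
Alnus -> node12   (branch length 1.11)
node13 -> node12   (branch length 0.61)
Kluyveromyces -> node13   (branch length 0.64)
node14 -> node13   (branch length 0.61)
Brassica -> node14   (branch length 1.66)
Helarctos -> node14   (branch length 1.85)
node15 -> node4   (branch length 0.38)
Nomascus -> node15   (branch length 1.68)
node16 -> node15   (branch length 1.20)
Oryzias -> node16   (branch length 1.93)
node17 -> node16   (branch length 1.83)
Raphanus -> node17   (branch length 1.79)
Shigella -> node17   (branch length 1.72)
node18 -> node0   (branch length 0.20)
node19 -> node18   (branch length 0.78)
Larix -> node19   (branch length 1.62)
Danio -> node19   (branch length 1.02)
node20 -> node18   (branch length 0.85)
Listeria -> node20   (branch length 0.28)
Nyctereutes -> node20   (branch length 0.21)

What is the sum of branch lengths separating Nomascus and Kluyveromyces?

The path runs Nomascus → … → MRCA → … → Kluyveromyces; the MRCA is the node subtending (((Columba,(Lynx,(Drosophila,Cavia))),((Martes,Microtus),(Panthera,(Alnus,(Kluyveromyces,(Brassica,Helarctos)))))),(Nomascus,(Oryzias,(Raphanus,Shigella)))).
Branch lengths along that path: 1.68 + 0.38 + 1.69 + 1.01 + 0.56 + 0.95 + 0.61 + 0.64 = 7.52.

7.52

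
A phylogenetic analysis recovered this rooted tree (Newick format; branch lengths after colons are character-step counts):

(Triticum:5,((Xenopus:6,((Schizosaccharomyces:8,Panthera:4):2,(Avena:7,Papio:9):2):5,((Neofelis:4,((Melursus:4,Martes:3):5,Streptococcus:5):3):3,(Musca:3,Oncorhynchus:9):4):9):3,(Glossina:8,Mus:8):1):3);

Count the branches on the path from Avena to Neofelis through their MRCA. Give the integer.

The MRCA of Avena and Neofelis is the node subtending (Xenopus,((Schizosaccharomyces,Panthera),(Avena,Papio)),((Neofelis,((Melursus,Martes),Streptococcus)),(Musca,Oncorhynchus))).
From Avena up to that node: 3 branches. From Neofelis up to the same node: 3 branches. Total: 3 + 3 = 6.

6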